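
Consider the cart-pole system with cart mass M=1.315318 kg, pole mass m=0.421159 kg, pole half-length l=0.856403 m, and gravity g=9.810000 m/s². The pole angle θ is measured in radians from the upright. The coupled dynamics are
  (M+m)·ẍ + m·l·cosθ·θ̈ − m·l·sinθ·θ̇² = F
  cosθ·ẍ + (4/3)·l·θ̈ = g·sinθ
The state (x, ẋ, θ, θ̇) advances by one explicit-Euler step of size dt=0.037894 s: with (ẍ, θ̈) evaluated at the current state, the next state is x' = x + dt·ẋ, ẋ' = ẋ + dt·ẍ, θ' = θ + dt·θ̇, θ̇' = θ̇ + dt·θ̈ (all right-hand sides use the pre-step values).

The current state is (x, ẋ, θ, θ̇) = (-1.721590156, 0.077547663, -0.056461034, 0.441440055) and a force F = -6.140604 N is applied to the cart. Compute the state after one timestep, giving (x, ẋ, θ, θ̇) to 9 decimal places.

(-1.718651565, -0.081586083, -0.039733105, 0.562208971)

sinθ=-0.056431041, cosθ=0.998406499
temp = (F + m·l·θ̇²·sinθ)/(M+m) = (-6.140604 + -0.003966302)/1.736477 = -3.538526742
θ̈ = (g·sinθ − cosθ·temp)/(l·(4/3 − m·cos²θ/(M+m))) = 3.187019485
ẍ = temp − m·l·θ̈·cosθ/(M+m) = -4.199444390
Euler: x'=-1.721590156+0.037894·0.077547663=-1.718651565, ẋ'=0.077547663+0.037894·-4.199444390=-0.081586083
       θ'=-0.056461034+0.037894·0.441440055=-0.039733105, θ̇'=0.441440055+0.037894·3.187019485=0.562208971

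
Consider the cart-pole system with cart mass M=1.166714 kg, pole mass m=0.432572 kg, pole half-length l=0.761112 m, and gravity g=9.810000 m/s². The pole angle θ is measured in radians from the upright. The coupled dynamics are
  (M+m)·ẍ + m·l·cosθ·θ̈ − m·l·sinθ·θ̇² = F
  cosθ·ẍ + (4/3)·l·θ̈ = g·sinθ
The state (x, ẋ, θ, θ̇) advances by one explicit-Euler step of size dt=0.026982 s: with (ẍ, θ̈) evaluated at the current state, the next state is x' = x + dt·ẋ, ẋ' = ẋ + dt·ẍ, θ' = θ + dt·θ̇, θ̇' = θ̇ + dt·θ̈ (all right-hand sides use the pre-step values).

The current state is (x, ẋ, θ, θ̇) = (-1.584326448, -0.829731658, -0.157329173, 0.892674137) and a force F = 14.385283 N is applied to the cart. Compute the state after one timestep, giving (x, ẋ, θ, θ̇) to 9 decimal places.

sinθ=-0.156680928, cosθ=0.987649273
temp = (F + m·l·θ̇²·sinθ)/(M+m) = (14.385283 + -0.041106359)/1.599286 = 8.969112867
θ̈ = (g·sinθ − cosθ·temp)/(l·(4/3 − m·cos²θ/(M+m))) = -12.770647402
ẍ = temp − m·l·θ̈·cosθ/(M+m) = 11.565661737
Euler: x'=-1.584326448+0.026982·-0.829731658=-1.606714268, ẋ'=-0.829731658+0.026982·11.565661737=-0.517666973
       θ'=-0.157329173+0.026982·0.892674137=-0.133243039, θ̇'=0.892674137+0.026982·-12.770647402=0.548096529

(-1.606714268, -0.517666973, -0.133243039, 0.548096529)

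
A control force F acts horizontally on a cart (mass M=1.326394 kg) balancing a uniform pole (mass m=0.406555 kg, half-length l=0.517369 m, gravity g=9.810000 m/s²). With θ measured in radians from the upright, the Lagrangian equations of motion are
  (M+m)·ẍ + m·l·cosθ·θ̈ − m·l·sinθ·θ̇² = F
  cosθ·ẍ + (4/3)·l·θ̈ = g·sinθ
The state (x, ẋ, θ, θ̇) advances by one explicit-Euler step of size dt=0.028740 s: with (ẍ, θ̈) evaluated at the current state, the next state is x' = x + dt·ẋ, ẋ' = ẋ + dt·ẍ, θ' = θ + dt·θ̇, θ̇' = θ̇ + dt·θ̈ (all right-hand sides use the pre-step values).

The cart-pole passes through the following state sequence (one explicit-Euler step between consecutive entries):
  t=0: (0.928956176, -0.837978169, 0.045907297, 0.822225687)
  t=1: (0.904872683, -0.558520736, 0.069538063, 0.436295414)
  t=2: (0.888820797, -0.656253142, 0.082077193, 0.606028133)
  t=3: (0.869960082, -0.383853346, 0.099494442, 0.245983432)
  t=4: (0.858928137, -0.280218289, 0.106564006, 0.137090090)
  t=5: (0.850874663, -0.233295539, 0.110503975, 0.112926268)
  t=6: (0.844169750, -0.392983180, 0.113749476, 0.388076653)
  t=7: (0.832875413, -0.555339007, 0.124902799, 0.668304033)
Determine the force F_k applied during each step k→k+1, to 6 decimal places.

step 0→1:
  ẍ = (ẋ'−ẋ)/dt = (-0.558520736−-0.837978169)/0.028740 = 9.723641
  θ̈ = (θ̇'−θ̇)/dt = (0.436295414−0.822225687)/0.028740 = -13.428332
  sinθ=0.045891, cosθ=0.998946
  F = (M+m)·ẍ + m·l·cosθ·θ̈ − m·l·sinθ·θ̇² = 16.850573 + -2.821526 − 0.006526 = 14.022522
step 1→2:
  ẍ = (ẋ'−ẋ)/dt = (-0.656253142−-0.558520736)/0.028740 = -3.400571
  θ̈ = (θ̇'−θ̇)/dt = (0.606028133−0.436295414)/0.028740 = 5.905801
  sinθ=0.069482, cosθ=0.997583
  F = (M+m)·ẍ + m·l·cosθ·θ̈ − m·l·sinθ·θ̇² = -5.893016 + 1.239218 − 0.002782 = -4.656580
step 2→3:
  ẍ = (ẋ'−ẋ)/dt = (-0.383853346−-0.656253142)/0.028740 = 9.478072
  θ̈ = (θ̇'−θ̇)/dt = (0.245983432−0.606028133)/0.028740 = -12.527651
  sinθ=0.081985, cosθ=0.996634
  F = (M+m)·ẍ + m·l·cosθ·θ̈ − m·l·sinθ·θ̇² = 16.425016 + -2.626182 − 0.006333 = 13.792500
step 3→4:
  ẍ = (ẋ'−ẋ)/dt = (-0.280218289−-0.383853346)/0.028740 = 3.605952
  θ̈ = (θ̇'−θ̇)/dt = (0.137090090−0.245983432)/0.028740 = -3.788912
  sinθ=0.099330, cosθ=0.995055
  F = (M+m)·ẍ + m·l·cosθ·θ̈ − m·l·sinθ·θ̇² = 6.248931 + -0.793015 − 0.001264 = 5.454652
step 4→5:
  ẍ = (ẋ'−ẋ)/dt = (-0.233295539−-0.280218289)/0.028740 = 1.632664
  θ̈ = (θ̇'−θ̇)/dt = (0.112926268−0.137090090)/0.028740 = -0.840773
  sinθ=0.106362, cosθ=0.994327
  F = (M+m)·ẍ + m·l·cosθ·θ̈ − m·l·sinθ·θ̇² = 2.829323 + -0.175844 − 0.000420 = 2.653058
step 5→6:
  ẍ = (ẋ'−ẋ)/dt = (-0.392983180−-0.233295539)/0.028740 = -5.556285
  θ̈ = (θ̇'−θ̇)/dt = (0.388076653−0.112926268)/0.028740 = 9.573778
  sinθ=0.110279, cosθ=0.993901
  F = (M+m)·ẍ + m·l·cosθ·θ̈ − m·l·sinθ·θ̇² = -9.628759 + 2.001456 − 0.000296 = -7.627599
step 6→7:
  ẍ = (ẋ'−ẋ)/dt = (-0.555339007−-0.392983180)/0.028740 = -5.649124
  θ̈ = (θ̇'−θ̇)/dt = (0.668304033−0.388076653)/0.028740 = 9.750431
  sinθ=0.113504, cosθ=0.993538
  F = (M+m)·ẍ + m·l·cosθ·θ̈ − m·l·sinθ·θ̇² = -9.789644 + 2.037641 − 0.003596 = -7.755598

F_0 = 14.022522 N
F_1 = -4.656580 N
F_2 = 13.792500 N
F_3 = 5.454652 N
F_4 = 2.653058 N
F_5 = -7.627599 N
F_6 = -7.755598 N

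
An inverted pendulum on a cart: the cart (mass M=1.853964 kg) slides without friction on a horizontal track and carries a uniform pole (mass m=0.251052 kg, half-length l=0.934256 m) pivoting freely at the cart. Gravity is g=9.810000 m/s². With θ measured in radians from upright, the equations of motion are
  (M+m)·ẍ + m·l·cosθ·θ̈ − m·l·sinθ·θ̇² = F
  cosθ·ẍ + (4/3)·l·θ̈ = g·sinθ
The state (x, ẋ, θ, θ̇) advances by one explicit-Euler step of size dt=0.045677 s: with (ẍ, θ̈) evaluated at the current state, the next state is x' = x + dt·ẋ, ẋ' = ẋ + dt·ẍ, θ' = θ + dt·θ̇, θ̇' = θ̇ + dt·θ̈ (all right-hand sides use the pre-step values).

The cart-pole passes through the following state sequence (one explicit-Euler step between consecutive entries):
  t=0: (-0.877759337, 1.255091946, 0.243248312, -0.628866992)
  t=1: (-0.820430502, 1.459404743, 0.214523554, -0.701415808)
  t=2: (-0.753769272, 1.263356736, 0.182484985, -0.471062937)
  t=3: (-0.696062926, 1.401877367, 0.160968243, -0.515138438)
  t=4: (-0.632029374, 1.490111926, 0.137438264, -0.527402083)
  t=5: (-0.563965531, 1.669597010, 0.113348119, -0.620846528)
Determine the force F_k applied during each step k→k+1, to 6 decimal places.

step 0→1:
  ẍ = (ẋ'−ẋ)/dt = (1.459404743−1.255091946)/0.045677 = 4.472991
  θ̈ = (θ̇'−θ̇)/dt = (-0.701415808−-0.628866992)/0.045677 = -1.588301
  sinθ=0.240857, cosθ=0.970561
  F = (M+m)·ẍ + m·l·cosθ·θ̈ − m·l·sinθ·θ̇² = 9.415717 + -0.361564 − 0.022341 = 9.031812
step 1→2:
  ẍ = (ẋ'−ẋ)/dt = (1.263356736−1.459404743)/0.045677 = -4.292051
  θ̈ = (θ̇'−θ̇)/dt = (-0.471062937−-0.701415808)/0.045677 = 5.043082
  sinθ=0.212882, cosθ=0.977078
  F = (M+m)·ẍ + m·l·cosθ·θ̈ − m·l·sinθ·θ̇² = -9.034836 + 1.155726 − 0.024565 = -7.903675
step 2→3:
  ẍ = (ẋ'−ẋ)/dt = (1.401877367−1.263356736)/0.045677 = 3.032612
  θ̈ = (θ̇'−θ̇)/dt = (-0.515138438−-0.471062937)/0.045677 = -0.964939
  sinθ=0.181474, cosθ=0.983396
  F = (M+m)·ẍ + m·l·cosθ·θ̈ − m·l·sinθ·θ̇² = 6.383697 + -0.222565 − 0.009445 = 6.151687
step 3→4:
  ẍ = (ẋ'−ẋ)/dt = (1.490111926−1.401877367)/0.045677 = 1.931707
  θ̈ = (θ̇'−θ̇)/dt = (-0.527402083−-0.515138438)/0.045677 = -0.268486
  sinθ=0.160274, cosθ=0.987073
  F = (M+m)·ẍ + m·l·cosθ·θ̈ − m·l·sinθ·θ̇² = 4.066273 + -0.062159 − 0.009976 = 3.994139
step 4→5:
  ẍ = (ẋ'−ẋ)/dt = (1.669597010−1.490111926)/0.045677 = 3.929441
  θ̈ = (θ̇'−θ̇)/dt = (-0.620846528−-0.527402083)/0.045677 = -2.045766
  sinθ=0.137006, cosθ=0.990570
  F = (M+m)·ẍ + m·l·cosθ·θ̈ − m·l·sinθ·θ̇² = 8.271536 + -0.475303 − 0.008938 = 7.787295

F_0 = 9.031812 N
F_1 = -7.903675 N
F_2 = 6.151687 N
F_3 = 3.994139 N
F_4 = 7.787295 N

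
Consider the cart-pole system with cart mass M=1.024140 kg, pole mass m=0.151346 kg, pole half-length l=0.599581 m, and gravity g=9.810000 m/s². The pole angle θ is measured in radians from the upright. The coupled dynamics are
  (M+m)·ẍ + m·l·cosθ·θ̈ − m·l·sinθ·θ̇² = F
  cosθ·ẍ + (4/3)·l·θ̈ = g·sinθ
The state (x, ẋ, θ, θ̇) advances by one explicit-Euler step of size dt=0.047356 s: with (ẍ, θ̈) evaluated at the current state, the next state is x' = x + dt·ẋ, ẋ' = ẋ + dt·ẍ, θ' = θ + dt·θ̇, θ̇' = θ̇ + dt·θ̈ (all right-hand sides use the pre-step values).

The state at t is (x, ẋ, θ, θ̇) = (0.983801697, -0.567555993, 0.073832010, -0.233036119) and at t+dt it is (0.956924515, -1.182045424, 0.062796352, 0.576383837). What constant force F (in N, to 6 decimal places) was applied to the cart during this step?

ẍ = (ẋ'−ẋ)/dt = (-1.182045424−-0.567555993)/0.047356 = -12.975957
θ̈ = (θ̇'−θ̇)/dt = (0.576383837−-0.233036119)/0.047356 = 17.092237
sinθ=0.073765, cosθ=0.997276
F = (M+m)·ẍ + m·l·cosθ·θ̈ − m·l·sinθ·θ̇² = -15.253056 + 1.546796 − 0.000364 = -13.706624

F = -13.706624 N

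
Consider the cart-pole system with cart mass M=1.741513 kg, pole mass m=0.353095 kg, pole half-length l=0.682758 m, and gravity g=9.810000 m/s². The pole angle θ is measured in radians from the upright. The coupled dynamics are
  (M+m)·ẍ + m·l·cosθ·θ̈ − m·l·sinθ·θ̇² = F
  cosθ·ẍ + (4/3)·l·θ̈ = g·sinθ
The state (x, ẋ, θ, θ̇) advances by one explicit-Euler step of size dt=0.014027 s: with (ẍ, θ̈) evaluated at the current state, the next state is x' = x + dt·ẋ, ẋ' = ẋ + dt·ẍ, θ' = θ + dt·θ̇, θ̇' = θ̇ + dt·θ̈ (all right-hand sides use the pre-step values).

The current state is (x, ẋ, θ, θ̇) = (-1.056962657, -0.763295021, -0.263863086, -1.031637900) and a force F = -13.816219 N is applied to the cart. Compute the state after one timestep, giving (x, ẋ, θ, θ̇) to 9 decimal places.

(-1.067669396, -0.863719022, -0.278333871, -0.964565115)

sinθ=-0.260811872, cosθ=0.965389645
temp = (F + m·l·θ̇²·sinθ)/(M+m) = (-13.816219 + -0.066917591)/2.094608 = -6.628035695
θ̈ = (g·sinθ − cosθ·temp)/(l·(4/3 − m·cos²θ/(M+m))) = 4.781691369
ẍ = temp − m·l·θ̈·cosθ/(M+m) = -7.159335658
Euler: x'=-1.056962657+0.014027·-0.763295021=-1.067669396, ẋ'=-0.763295021+0.014027·-7.159335658=-0.863719022
       θ'=-0.263863086+0.014027·-1.031637900=-0.278333871, θ̇'=-1.031637900+0.014027·4.781691369=-0.964565115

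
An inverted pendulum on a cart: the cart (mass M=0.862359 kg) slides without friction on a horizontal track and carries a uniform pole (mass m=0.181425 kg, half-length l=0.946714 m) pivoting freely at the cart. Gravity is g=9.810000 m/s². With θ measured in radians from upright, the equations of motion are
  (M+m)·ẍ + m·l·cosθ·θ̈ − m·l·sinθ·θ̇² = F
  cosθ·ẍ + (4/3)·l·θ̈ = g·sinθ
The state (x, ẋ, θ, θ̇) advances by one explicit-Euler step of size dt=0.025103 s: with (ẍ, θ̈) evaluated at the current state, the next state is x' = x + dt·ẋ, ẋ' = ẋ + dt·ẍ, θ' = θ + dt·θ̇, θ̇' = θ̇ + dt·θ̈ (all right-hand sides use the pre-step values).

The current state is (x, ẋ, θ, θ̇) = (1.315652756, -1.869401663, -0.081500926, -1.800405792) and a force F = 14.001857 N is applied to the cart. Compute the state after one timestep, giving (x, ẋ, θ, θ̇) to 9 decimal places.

(1.268725166, -1.480822452, -0.126696513, -2.123104318)

sinθ=-0.081410729, cosθ=0.996680638
temp = (F + m·l·θ̇²·sinθ)/(M+m) = (14.001857 + -0.045325059)/1.043784 = 13.371092047
θ̈ = (g·sinθ − cosθ·temp)/(l·(4/3 − m·cos²θ/(M+m))) = -12.854978534
ẍ = temp − m·l·θ̈·cosθ/(M+m) = 15.479393330
Euler: x'=1.315652756+0.025103·-1.869401663=1.268725166, ẋ'=-1.869401663+0.025103·15.479393330=-1.480822452
       θ'=-0.081500926+0.025103·-1.800405792=-0.126696513, θ̇'=-1.800405792+0.025103·-12.854978534=-2.123104318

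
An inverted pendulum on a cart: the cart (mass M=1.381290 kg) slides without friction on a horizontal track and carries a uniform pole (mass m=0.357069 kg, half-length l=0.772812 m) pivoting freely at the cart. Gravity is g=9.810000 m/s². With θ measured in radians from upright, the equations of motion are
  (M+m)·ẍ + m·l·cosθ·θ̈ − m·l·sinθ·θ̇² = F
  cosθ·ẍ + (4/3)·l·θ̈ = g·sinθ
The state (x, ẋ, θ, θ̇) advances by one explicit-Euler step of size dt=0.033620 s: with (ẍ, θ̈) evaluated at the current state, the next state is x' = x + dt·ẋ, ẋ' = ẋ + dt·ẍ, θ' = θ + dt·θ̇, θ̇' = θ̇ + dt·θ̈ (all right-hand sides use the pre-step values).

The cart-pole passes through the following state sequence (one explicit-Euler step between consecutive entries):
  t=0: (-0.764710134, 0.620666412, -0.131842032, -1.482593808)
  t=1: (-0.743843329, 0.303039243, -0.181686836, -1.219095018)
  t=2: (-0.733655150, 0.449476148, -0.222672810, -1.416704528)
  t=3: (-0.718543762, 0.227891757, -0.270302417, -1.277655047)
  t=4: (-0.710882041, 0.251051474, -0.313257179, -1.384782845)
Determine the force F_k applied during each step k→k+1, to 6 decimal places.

F_0 = -14.199540 N
F_1 = 6.050535 N
F_2 = -10.221839 N
F_3 = 0.470421 N

step 0→1:
  ẍ = (ẋ'−ẋ)/dt = (0.303039243−0.620666412)/0.033620 = -9.447566
  θ̈ = (θ̇'−θ̇)/dt = (-1.219095018−-1.482593808)/0.033620 = 7.837561
  sinθ=-0.131460, cosθ=0.991321
  F = (M+m)·ẍ + m·l·cosθ·θ̈ − m·l·sinθ·θ̇² = -16.423261 + 2.143983 − -0.079738 = -14.199540
step 1→2:
  ẍ = (ẋ'−ẋ)/dt = (0.449476148−0.303039243)/0.033620 = 4.355649
  θ̈ = (θ̇'−θ̇)/dt = (-1.416704528−-1.219095018)/0.033620 = -5.877737
  sinθ=-0.180689, cosθ=0.983540
  F = (M+m)·ẍ + m·l·cosθ·θ̈ − m·l·sinθ·θ̇² = 7.571681 + -1.595248 − -0.074102 = 6.050535
step 2→3:
  ẍ = (ẋ'−ẋ)/dt = (0.227891757−0.449476148)/0.033620 = -6.590850
  θ̈ = (θ̇'−θ̇)/dt = (-1.277655047−-1.416704528)/0.033620 = 4.135916
  sinθ=-0.220837, cosθ=0.975311
  F = (M+m)·ẍ + m·l·cosθ·θ̈ − m·l·sinθ·θ̇² = -11.457264 + 1.113117 − -0.122309 = -10.221839
step 3→4:
  ẍ = (ẋ'−ẋ)/dt = (0.251051474−0.227891757)/0.033620 = 0.688867
  θ̈ = (θ̇'−θ̇)/dt = (-1.384782845−-1.277655047)/0.033620 = -3.186431
  sinθ=-0.267023, cosθ=0.963690
  F = (M+m)·ẍ + m·l·cosθ·θ̈ − m·l·sinθ·θ̇² = 1.197499 + -0.847360 − -0.120282 = 0.470421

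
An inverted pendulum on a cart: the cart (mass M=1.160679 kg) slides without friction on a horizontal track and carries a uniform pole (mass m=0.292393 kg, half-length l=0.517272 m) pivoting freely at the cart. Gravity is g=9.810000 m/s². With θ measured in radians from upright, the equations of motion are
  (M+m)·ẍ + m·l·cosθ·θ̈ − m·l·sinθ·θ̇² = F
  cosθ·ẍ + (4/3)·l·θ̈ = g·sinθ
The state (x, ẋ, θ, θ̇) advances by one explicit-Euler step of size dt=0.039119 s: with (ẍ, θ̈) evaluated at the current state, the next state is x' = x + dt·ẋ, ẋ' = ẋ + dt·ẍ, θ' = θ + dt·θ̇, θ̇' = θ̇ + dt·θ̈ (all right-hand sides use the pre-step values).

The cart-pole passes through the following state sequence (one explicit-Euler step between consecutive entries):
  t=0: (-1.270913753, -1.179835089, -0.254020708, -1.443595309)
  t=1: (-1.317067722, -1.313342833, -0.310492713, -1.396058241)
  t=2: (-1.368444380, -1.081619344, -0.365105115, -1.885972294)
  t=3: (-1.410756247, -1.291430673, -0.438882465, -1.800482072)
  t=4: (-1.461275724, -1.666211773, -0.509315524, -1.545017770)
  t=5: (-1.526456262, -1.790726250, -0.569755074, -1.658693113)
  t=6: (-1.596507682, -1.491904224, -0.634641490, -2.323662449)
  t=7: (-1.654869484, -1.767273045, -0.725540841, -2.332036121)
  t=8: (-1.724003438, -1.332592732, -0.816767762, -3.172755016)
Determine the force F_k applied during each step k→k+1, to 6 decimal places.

F_0 = -4.702031 N
F_1 = 6.893819 N
F_2 = -7.292598 N
F_3 = -12.818770 N
F_4 = -4.832768 N
F_5 = 9.159329 N
F_6 = -9.770445 N
F_7 = 14.260127 N

step 0→1:
  ẍ = (ẋ'−ẋ)/dt = (-1.313342833−-1.179835089)/0.039119 = -3.412862
  θ̈ = (θ̇'−θ̇)/dt = (-1.396058241−-1.443595309)/0.039119 = 1.215191
  sinθ=-0.251298, cosθ=0.967910
  F = (M+m)·ẍ + m·l·cosθ·θ̈ − m·l·sinθ·θ̇² = -4.959134 + 0.177896 − -0.079207 = -4.702031
step 1→2:
  ẍ = (ẋ'−ẋ)/dt = (-1.081619344−-1.313342833)/0.039119 = 5.923553
  θ̈ = (θ̇'−θ̇)/dt = (-1.885972294−-1.396058241)/0.039119 = -12.523686
  sinθ=-0.305528, cosθ=0.952183
  F = (M+m)·ẍ + m·l·cosθ·θ̈ − m·l·sinθ·θ̇² = 8.607350 + -1.803593 − -0.090062 = 6.893819
step 2→3:
  ẍ = (ẋ'−ẋ)/dt = (-1.291430673−-1.081619344)/0.039119 = -5.363412
  θ̈ = (θ̇'−θ̇)/dt = (-1.800482072−-1.885972294)/0.039119 = 2.185389
  sinθ=-0.357047, cosθ=0.934086
  F = (M+m)·ẍ + m·l·cosθ·θ̈ − m·l·sinθ·θ̇² = -7.793424 + 0.308746 − -0.192080 = -7.292598
step 3→4:
  ẍ = (ẋ'−ẋ)/dt = (-1.666211773−-1.291430673)/0.039119 = -9.580539
  θ̈ = (θ̇'−θ̇)/dt = (-1.545017770−-1.800482072)/0.039119 = 6.530440
  sinθ=-0.424928, cosθ=0.905227
  F = (M+m)·ẍ + m·l·cosθ·θ̈ − m·l·sinθ·θ̇² = -13.921213 + 0.894100 − -0.208343 = -12.818770
step 4→5:
  ẍ = (ẋ'−ẋ)/dt = (-1.790726250−-1.666211773)/0.039119 = -3.182967
  θ̈ = (θ̇'−θ̇)/dt = (-1.658693113−-1.545017770)/0.039119 = -2.905886
  sinθ=-0.487580, cosθ=0.873078
  F = (M+m)·ẍ + m·l·cosθ·θ̈ − m·l·sinθ·θ̇² = -4.625080 + -0.383723 − -0.176035 = -4.832768
step 5→6:
  ẍ = (ẋ'−ẋ)/dt = (-1.491904224−-1.790726250)/0.039119 = 7.638795
  θ̈ = (θ̇'−θ̇)/dt = (-2.323662449−-1.658693113)/0.039119 = -16.998628
  sinθ=-0.539426, cosθ=0.842033
  F = (M+m)·ẍ + m·l·cosθ·θ̈ − m·l·sinθ·θ̇² = 11.099719 + -2.164856 − -0.224466 = 9.159329
step 6→7:
  ẍ = (ẋ'−ẋ)/dt = (-1.767273045−-1.491904224)/0.039119 = -7.039260
  θ̈ = (θ̇'−θ̇)/dt = (-2.332036121−-2.323662449)/0.039119 = -0.214056
  sinθ=-0.592889, cosθ=0.805284
  F = (M+m)·ẍ + m·l·cosθ·θ̈ − m·l·sinθ·θ̇² = -10.228552 + -0.026071 − -0.484178 = -9.770445
step 7→8:
  ẍ = (ẋ'−ẋ)/dt = (-1.332592732−-1.767273045)/0.039119 = 11.111744
  θ̈ = (θ̇'−θ̇)/dt = (-3.172755016−-2.332036121)/0.039119 = -21.491319
  sinθ=-0.663540, cosθ=0.748141
  F = (M+m)·ẍ + m·l·cosθ·θ̈ − m·l·sinθ·θ̇² = 16.146164 + -2.431825 − -0.545788 = 14.260127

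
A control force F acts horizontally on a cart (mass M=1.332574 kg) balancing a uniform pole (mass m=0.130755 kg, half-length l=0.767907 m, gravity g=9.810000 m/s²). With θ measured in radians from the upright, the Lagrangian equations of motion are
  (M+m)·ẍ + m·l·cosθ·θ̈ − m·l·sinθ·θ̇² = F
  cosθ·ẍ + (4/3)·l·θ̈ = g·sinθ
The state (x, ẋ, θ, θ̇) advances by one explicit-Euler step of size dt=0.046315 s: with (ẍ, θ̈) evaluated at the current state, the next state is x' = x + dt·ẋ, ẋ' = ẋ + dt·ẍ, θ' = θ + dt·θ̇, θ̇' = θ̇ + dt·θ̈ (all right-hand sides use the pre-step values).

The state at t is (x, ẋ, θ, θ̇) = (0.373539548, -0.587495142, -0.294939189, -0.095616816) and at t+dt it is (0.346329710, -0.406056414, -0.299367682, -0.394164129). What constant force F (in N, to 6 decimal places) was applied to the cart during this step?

ẍ = (ẋ'−ẋ)/dt = (-0.406056414−-0.587495142)/0.046315 = 3.917494
θ̈ = (θ̇'−θ̇)/dt = (-0.394164129−-0.095616816)/0.046315 = -6.446018
sinθ=-0.290682, cosθ=0.956820
F = (M+m)·ẍ + m·l·cosθ·θ̈ − m·l·sinθ·θ̇² = 5.732582 + -0.619282 − -0.000267 = 5.113567

F = 5.113567 N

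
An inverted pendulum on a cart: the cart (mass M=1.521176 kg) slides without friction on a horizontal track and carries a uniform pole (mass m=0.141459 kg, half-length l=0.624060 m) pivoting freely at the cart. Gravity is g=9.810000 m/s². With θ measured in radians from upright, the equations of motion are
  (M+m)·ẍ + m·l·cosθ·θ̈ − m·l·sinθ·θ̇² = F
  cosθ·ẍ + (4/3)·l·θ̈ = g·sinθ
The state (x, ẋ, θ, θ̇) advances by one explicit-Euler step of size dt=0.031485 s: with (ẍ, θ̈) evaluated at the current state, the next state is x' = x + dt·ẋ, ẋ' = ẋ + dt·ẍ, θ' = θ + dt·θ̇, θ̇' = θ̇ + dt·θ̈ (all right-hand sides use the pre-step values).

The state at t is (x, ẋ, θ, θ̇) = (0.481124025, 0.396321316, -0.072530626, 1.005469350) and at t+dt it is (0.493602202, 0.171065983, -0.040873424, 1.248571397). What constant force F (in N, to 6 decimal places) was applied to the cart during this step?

ẍ = (ẋ'−ẋ)/dt = (0.171065983−0.396321316)/0.031485 = -7.154370
θ̈ = (θ̇'−θ̇)/dt = (1.248571397−1.005469350)/0.031485 = 7.721202
sinθ=-0.072467, cosθ=0.997371
F = (M+m)·ẍ + m·l·cosθ·θ̈ − m·l·sinθ·θ̇² = -11.895106 + 0.679827 − -0.006467 = -11.208811

F = -11.208811 N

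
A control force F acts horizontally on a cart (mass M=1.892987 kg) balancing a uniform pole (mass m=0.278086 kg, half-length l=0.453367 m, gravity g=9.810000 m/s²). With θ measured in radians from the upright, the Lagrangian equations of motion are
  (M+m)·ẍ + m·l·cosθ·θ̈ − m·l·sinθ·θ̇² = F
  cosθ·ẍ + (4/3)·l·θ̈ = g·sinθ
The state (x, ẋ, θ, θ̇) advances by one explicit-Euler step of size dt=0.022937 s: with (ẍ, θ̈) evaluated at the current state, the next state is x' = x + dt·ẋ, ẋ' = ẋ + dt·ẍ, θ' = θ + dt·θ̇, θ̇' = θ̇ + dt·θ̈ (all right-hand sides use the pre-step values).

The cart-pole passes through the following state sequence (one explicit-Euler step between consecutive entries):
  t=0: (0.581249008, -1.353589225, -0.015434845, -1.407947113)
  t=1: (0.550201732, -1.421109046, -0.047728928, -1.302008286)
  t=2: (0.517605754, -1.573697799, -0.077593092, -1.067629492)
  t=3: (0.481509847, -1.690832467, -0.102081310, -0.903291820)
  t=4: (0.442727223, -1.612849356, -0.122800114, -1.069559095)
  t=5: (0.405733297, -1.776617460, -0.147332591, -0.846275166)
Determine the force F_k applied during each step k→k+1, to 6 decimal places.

F_0 = -5.804915 N
F_1 = -13.146086 N
F_2 = -10.175519 N
F_3 = 6.482733 N
F_4 = -14.265543 N

step 0→1:
  ẍ = (ẋ'−ẋ)/dt = (-1.421109046−-1.353589225)/0.022937 = -2.943708
  θ̈ = (θ̇'−θ̇)/dt = (-1.302008286−-1.407947113)/0.022937 = 4.618687
  sinθ=-0.015434, cosθ=0.999881
  F = (M+m)·ẍ + m·l·cosθ·θ̈ − m·l·sinθ·θ̇² = -6.391004 + 0.582232 − -0.003857 = -5.804915
step 1→2:
  ẍ = (ẋ'−ẋ)/dt = (-1.573697799−-1.421109046)/0.022937 = -6.652516
  θ̈ = (θ̇'−θ̇)/dt = (-1.067629492−-1.302008286)/0.022937 = 10.218372
  sinθ=-0.047711, cosθ=0.998861
  F = (M+m)·ẍ + m·l·cosθ·θ̈ − m·l·sinθ·θ̇² = -14.443097 + 1.286814 − -0.010197 = -13.146086
step 2→3:
  ẍ = (ẋ'−ẋ)/dt = (-1.690832467−-1.573697799)/0.022937 = -5.106800
  θ̈ = (θ̇'−θ̇)/dt = (-0.903291820−-1.067629492)/0.022937 = 7.164741
  sinθ=-0.077515, cosθ=0.996991
  F = (M+m)·ẍ + m·l·cosθ·θ̈ − m·l·sinθ·θ̇² = -11.087235 + 0.900577 − -0.011139 = -10.175519
step 3→4:
  ẍ = (ẋ'−ẋ)/dt = (-1.612849356−-1.690832467)/0.022937 = 3.399883
  θ̈ = (θ̇'−θ̇)/dt = (-1.069559095−-0.903291820)/0.022937 = -7.248868
  sinθ=-0.101904, cosθ=0.994794
  F = (M+m)·ẍ + m·l·cosθ·θ̈ − m·l·sinθ·θ̇² = 7.381394 + -0.909144 − -0.010483 = 6.482733
step 4→5:
  ẍ = (ẋ'−ẋ)/dt = (-1.776617460−-1.612849356)/0.022937 = -7.139910
  θ̈ = (θ̇'−θ̇)/dt = (-0.846275166−-1.069559095)/0.022937 = 9.734661
  sinθ=-0.122492, cosθ=0.992470
  F = (M+m)·ẍ + m·l·cosθ·θ̈ − m·l·sinθ·θ̇² = -15.501265 + 1.218055 − -0.017666 = -14.265543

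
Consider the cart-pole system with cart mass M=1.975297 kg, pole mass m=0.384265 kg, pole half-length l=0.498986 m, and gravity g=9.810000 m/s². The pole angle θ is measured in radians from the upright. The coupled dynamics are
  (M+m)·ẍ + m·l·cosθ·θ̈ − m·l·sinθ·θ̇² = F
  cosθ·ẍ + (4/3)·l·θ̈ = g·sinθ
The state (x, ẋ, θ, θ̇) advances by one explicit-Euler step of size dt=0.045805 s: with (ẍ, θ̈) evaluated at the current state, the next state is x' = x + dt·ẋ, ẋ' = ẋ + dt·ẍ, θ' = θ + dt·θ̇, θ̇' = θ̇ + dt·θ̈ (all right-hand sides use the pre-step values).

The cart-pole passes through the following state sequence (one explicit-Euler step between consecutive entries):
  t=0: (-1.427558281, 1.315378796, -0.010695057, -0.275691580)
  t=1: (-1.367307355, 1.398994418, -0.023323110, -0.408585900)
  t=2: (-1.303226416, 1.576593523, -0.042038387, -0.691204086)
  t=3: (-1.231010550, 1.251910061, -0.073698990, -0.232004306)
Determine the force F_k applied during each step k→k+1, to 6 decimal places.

step 0→1:
  ẍ = (ẋ'−ẋ)/dt = (1.398994418−1.315378796)/0.045805 = 1.825469
  θ̈ = (θ̇'−θ̇)/dt = (-0.408585900−-0.275691580)/0.045805 = -2.901306
  sinθ=-0.010695, cosθ=0.999943
  F = (M+m)·ẍ + m·l·cosθ·θ̈ − m·l·sinθ·θ̇² = 4.307308 + -0.556273 − -0.000156 = 3.751191
step 1→2:
  ẍ = (ẋ'−ẋ)/dt = (1.576593523−1.398994418)/0.045805 = 3.877286
  θ̈ = (θ̇'−θ̇)/dt = (-0.691204086−-0.408585900)/0.045805 = -6.170029
  sinθ=-0.023321, cosθ=0.999728
  F = (M+m)·ẍ + m·l·cosθ·θ̈ − m·l·sinθ·θ̇² = 9.148698 + -1.182737 − -0.000747 = 7.966707
step 2→3:
  ẍ = (ẋ'−ẋ)/dt = (1.251910061−1.576593523)/0.045805 = -7.088385
  θ̈ = (θ̇'−θ̇)/dt = (-0.232004306−-0.691204086)/0.045805 = 10.025102
  sinθ=-0.042026, cosθ=0.999117
  F = (M+m)·ẍ + m·l·cosθ·θ̈ − m·l·sinθ·θ̇² = -16.725483 + 1.920543 − -0.003850 = -14.801090

F_0 = 3.751191 N
F_1 = 7.966707 N
F_2 = -14.801090 N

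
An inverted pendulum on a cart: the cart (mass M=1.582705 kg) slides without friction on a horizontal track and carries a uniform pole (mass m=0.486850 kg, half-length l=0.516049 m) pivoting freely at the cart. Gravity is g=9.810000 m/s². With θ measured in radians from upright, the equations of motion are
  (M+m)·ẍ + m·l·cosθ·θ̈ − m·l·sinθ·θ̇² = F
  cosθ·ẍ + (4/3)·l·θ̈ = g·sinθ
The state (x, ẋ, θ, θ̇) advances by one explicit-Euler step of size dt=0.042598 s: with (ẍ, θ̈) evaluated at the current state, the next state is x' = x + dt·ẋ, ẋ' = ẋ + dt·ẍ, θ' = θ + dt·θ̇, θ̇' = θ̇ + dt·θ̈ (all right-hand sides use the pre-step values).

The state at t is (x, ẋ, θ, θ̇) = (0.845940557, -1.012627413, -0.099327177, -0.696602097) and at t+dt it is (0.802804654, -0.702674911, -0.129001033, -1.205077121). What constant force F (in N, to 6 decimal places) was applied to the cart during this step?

F = 12.086481 N

ẍ = (ẋ'−ẋ)/dt = (-0.702674911−-1.012627413)/0.042598 = 7.276222
θ̈ = (θ̇'−θ̇)/dt = (-1.205077121−-0.696602097)/0.042598 = -11.936594
sinθ=-0.099164, cosθ=0.995071
F = (M+m)·ẍ + m·l·cosθ·θ̈ − m·l·sinθ·θ̇² = 15.058541 + -2.984150 − -0.012090 = 12.086481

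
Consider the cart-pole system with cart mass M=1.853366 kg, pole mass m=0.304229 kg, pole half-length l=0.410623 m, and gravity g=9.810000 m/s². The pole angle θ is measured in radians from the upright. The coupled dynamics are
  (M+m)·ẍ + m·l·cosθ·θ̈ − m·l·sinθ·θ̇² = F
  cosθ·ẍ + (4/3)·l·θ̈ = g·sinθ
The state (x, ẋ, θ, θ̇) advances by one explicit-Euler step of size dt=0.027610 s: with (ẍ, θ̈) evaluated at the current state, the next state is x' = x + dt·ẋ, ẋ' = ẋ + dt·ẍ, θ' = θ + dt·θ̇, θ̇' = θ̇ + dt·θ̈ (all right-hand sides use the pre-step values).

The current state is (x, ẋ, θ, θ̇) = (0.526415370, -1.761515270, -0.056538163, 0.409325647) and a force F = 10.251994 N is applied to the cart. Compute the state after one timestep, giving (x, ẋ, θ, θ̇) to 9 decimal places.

(0.477779933, -1.613075349, -0.045236682, 0.110679130)

sinθ=-0.056508047, cosθ=0.998402144
temp = (F + m·l·θ̇²·sinθ)/(M+m) = (10.251994 + -0.001182748)/2.157595 = 4.751035877
θ̈ = (g·sinθ − cosθ·temp)/(l·(4/3 − m·cos²θ/(M+m))) = -10.816606909
ẍ = temp − m·l·θ̈·cosθ/(M+m) = 5.376310073
Euler: x'=0.526415370+0.027610·-1.761515270=0.477779933, ẋ'=-1.761515270+0.027610·5.376310073=-1.613075349
       θ'=-0.056538163+0.027610·0.409325647=-0.045236682, θ̇'=0.409325647+0.027610·-10.816606909=0.110679130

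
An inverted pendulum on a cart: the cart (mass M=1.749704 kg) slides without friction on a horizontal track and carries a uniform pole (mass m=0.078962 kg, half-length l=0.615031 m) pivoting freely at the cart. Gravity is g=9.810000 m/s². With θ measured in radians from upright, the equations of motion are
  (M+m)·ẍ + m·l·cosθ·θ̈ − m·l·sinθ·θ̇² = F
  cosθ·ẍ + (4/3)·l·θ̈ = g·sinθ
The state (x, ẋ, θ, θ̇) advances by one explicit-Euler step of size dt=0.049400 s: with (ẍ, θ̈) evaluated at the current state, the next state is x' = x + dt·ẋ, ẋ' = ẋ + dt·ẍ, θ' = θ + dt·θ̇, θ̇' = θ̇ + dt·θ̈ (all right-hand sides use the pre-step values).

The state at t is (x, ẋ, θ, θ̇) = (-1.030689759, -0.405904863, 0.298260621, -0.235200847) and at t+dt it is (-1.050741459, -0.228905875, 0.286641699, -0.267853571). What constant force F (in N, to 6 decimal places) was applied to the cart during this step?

F = 6.520593 N

ẍ = (ẋ'−ẋ)/dt = (-0.228905875−-0.405904863)/0.049400 = 3.582975
θ̈ = (θ̇'−θ̇)/dt = (-0.267853571−-0.235200847)/0.049400 = -0.660986
sinθ=0.293858, cosθ=0.955849
F = (M+m)·ẍ + m·l·cosθ·θ̈ − m·l·sinθ·θ̇² = 6.552065 + -0.030683 − 0.000789 = 6.520593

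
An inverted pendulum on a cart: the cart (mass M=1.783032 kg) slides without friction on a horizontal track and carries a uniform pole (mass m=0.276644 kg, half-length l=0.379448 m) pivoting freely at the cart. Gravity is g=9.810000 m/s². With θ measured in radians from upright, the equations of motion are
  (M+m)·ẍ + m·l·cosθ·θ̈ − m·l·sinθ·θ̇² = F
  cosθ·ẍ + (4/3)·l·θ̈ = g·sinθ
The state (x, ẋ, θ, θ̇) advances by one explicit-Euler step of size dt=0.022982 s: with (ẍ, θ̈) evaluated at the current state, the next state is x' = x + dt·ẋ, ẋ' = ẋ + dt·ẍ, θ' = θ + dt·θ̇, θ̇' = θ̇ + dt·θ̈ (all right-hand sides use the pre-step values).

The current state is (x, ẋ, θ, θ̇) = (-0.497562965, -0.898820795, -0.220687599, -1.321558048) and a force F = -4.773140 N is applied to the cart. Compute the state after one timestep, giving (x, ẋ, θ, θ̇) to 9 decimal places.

(-0.518219665, -0.952859456, -0.251059646, -1.314884838)

sinθ=-0.218900598, cosθ=0.975747164
temp = (F + m·l·θ̇²·sinθ)/(M+m) = (-4.773140 + -0.040132199)/2.059676 = -2.336907455
θ̈ = (g·sinθ − cosθ·temp)/(l·(4/3 − m·cos²θ/(M+m))) = 0.290366823
ẍ = temp − m·l·θ̈·cosθ/(M+m) = -2.351347179
Euler: x'=-0.497562965+0.022982·-0.898820795=-0.518219665, ẋ'=-0.898820795+0.022982·-2.351347179=-0.952859456
       θ'=-0.220687599+0.022982·-1.321558048=-0.251059646, θ̇'=-1.321558048+0.022982·0.290366823=-1.314884838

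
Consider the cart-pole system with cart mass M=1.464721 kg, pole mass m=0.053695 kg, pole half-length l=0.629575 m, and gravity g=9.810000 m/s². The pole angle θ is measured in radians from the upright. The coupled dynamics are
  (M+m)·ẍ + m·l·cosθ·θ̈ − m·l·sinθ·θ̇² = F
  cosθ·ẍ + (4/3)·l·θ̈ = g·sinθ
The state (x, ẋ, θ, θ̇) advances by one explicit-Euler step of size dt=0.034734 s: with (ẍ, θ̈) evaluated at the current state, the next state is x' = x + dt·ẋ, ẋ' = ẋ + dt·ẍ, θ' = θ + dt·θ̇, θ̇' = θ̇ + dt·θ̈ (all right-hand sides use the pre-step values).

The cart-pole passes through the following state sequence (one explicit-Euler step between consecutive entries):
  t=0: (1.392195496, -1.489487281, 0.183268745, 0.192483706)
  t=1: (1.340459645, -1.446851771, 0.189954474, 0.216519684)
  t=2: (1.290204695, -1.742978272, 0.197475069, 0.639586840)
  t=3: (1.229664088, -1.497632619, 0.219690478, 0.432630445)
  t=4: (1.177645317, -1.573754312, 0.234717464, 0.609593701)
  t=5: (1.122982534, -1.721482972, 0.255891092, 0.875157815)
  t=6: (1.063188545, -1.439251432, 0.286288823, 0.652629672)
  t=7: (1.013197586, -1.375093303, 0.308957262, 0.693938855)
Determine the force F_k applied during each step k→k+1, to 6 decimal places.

step 0→1:
  ẍ = (ẋ'−ẋ)/dt = (-1.446851771−-1.489487281)/0.034734 = 1.227486
  θ̈ = (θ̇'−θ̇)/dt = (0.216519684−0.192483706)/0.034734 = 0.692001
  sinθ=0.182245, cosθ=0.983253
  F = (M+m)·ẍ + m·l·cosθ·θ̈ − m·l·sinθ·θ̇² = 1.863835 + 0.023001 − 0.000228 = 1.886608
step 1→2:
  ẍ = (ẋ'−ẋ)/dt = (-1.742978272−-1.446851771)/0.034734 = -8.525551
  θ̈ = (θ̇'−θ̇)/dt = (0.639586840−0.216519684)/0.034734 = 12.180203
  sinθ=0.188814, cosθ=0.982013
  F = (M+m)·ẍ + m·l·cosθ·θ̈ − m·l·sinθ·θ̇² = -12.945334 + 0.404346 − 0.000299 = -12.541287
step 2→3:
  ẍ = (ẋ'−ẋ)/dt = (-1.497632619−-1.742978272)/0.034734 = 7.063559
  θ̈ = (θ̇'−θ̇)/dt = (0.432630445−0.639586840)/0.034734 = -5.958323
  sinθ=0.196194, cosθ=0.980565
  F = (M+m)·ẍ + m·l·cosθ·θ̈ − m·l·sinθ·θ̇² = 10.725421 + -0.197507 − 0.002713 = 10.525201
step 3→4:
  ẍ = (ẋ'−ẋ)/dt = (-1.573754312−-1.497632619)/0.034734 = -2.191561
  θ̈ = (θ̇'−θ̇)/dt = (0.609593701−0.432630445)/0.034734 = 5.094814
  sinθ=0.217928, cosθ=0.975965
  F = (M+m)·ẍ + m·l·cosθ·θ̈ − m·l·sinθ·θ̇² = -3.327702 + 0.168091 − 0.001379 = -3.160990
step 4→5:
  ẍ = (ẋ'−ẋ)/dt = (-1.721482972−-1.573754312)/0.034734 = -4.253143
  θ̈ = (θ̇'−θ̇)/dt = (0.875157815−0.609593701)/0.034734 = 7.645653
  sinθ=0.232568, cosθ=0.972580
  F = (M+m)·ẍ + m·l·cosθ·θ̈ − m·l·sinθ·θ̇² = -6.458040 + 0.251375 − 0.002922 = -6.209587
step 5→6:
  ẍ = (ẋ'−ẋ)/dt = (-1.439251432−-1.721482972)/0.034734 = 8.125512
  θ̈ = (θ̇'−θ̇)/dt = (0.652629672−0.875157815)/0.034734 = -6.406637
  sinθ=0.253108, cosθ=0.967438
  F = (M+m)·ẍ + m·l·cosθ·θ̈ − m·l·sinθ·θ̇² = 12.337908 + -0.209524 − 0.006553 = 12.121830
step 6→7:
  ẍ = (ẋ'−ẋ)/dt = (-1.375093303−-1.439251432)/0.034734 = 1.847128
  θ̈ = (θ̇'−θ̇)/dt = (0.693938855−0.652629672)/0.034734 = 1.189301
  sinθ=0.282394, cosθ=0.959298
  F = (M+m)·ẍ + m·l·cosθ·θ̈ − m·l·sinθ·θ̇² = 2.804708 + 0.038568 − 0.004066 = 2.839210

F_0 = 1.886608 N
F_1 = -12.541287 N
F_2 = 10.525201 N
F_3 = -3.160990 N
F_4 = -6.209587 N
F_5 = 12.121830 N
F_6 = 2.839210 N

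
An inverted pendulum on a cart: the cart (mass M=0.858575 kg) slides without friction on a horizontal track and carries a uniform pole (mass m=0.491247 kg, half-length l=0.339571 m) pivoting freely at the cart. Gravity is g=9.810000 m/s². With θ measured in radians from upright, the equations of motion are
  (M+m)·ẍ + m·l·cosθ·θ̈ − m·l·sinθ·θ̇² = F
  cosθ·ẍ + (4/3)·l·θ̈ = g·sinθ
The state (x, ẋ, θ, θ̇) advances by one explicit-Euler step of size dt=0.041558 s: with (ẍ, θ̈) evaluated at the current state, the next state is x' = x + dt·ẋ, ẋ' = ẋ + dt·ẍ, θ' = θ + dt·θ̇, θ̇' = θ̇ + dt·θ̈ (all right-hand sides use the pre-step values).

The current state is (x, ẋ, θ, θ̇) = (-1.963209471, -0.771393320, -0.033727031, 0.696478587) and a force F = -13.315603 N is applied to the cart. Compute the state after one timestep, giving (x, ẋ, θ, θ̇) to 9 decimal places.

(-1.995267035, -1.329977465, -0.004782774, 1.899141167)

sinθ=-0.033720637, cosθ=0.999431298
temp = (F + m·l·θ̇²·sinθ)/(M+m) = (-13.315603 + -0.002728612)/1.349822 = -9.866731771
θ̈ = (g·sinθ − cosθ·temp)/(l·(4/3 − m·cos²θ/(M+m))) = 28.939375807
ẍ = temp − m·l·θ̈·cosθ/(M+m) = -13.441073798
Euler: x'=-1.963209471+0.041558·-0.771393320=-1.995267035, ẋ'=-0.771393320+0.041558·-13.441073798=-1.329977465
       θ'=-0.033727031+0.041558·0.696478587=-0.004782774, θ̇'=0.696478587+0.041558·28.939375807=1.899141167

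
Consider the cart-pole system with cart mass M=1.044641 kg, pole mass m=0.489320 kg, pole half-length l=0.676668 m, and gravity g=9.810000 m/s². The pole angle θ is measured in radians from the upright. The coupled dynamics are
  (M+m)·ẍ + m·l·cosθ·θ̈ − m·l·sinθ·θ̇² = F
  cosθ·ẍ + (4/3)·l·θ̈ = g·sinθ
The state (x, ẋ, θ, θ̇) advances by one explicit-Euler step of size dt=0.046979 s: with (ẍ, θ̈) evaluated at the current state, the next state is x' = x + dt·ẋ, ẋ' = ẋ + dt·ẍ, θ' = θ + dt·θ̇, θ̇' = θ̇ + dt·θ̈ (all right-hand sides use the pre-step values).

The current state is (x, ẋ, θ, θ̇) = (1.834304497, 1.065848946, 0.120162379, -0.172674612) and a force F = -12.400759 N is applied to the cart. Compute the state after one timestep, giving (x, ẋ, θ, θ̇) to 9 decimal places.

sinθ=0.119873417, cosθ=0.992789184
temp = (F + m·l·θ̇²·sinθ)/(M+m) = (-12.400759 + 0.001183446)/1.533961 = -8.083370799
θ̈ = (g·sinθ − cosθ·temp)/(l·(4/3 − m·cos²θ/(M+m))) = 13.345004208
ẍ = temp − m·l·θ̈·cosθ/(M+m) = -10.943133780
Euler: x'=1.834304497+0.046979·1.065848946=1.884377015, ẋ'=1.065848946+0.046979·-10.943133780=0.551751464
       θ'=0.120162379+0.046979·-0.172674612=0.112050298, θ̇'=-0.172674612+0.046979·13.345004208=0.454260341

(1.884377015, 0.551751464, 0.112050298, 0.454260341)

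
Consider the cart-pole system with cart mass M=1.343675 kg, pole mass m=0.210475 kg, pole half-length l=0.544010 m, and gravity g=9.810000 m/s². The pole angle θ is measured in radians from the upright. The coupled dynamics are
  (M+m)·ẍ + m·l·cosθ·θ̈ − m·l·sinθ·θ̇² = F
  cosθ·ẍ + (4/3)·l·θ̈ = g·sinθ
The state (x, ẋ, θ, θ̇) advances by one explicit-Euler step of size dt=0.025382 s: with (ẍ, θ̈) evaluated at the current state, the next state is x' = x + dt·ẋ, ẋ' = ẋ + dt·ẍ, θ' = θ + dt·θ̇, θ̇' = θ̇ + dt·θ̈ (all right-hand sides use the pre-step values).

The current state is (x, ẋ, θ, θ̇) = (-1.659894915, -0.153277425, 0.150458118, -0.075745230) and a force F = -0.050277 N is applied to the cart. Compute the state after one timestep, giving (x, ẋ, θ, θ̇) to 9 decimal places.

sinθ=0.149891091, cosθ=0.988702514
temp = (F + m·l·θ̇²·sinθ)/(M+m) = (-0.050277 + 0.000098468)/1.554150 = -0.032286801
θ̈ = (g·sinθ − cosθ·temp)/(l·(4/3 − m·cos²θ/(M+m))) = 2.299540040
ẍ = temp − m·l·θ̈·cosθ/(M+m) = -0.199789220
Euler: x'=-1.659894915+0.025382·-0.153277425=-1.663785403, ẋ'=-0.153277425+0.025382·-0.199789220=-0.158348475
       θ'=0.150458118+0.025382·-0.075745230=0.148535553, θ̇'=-0.075745230+0.025382·2.299540040=-0.017378305

(-1.663785403, -0.158348475, 0.148535553, -0.017378305)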